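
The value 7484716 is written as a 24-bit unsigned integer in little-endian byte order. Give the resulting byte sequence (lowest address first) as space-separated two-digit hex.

7484716 in hexadecimal, padded to 24 bits, is 0x72352C.
Split into bytes (most-significant first): 72 35 2C.
Little-endian: lowest address holds the least-significant byte.
So at ascending addresses the bytes are 2C 35 72.

2C 35 72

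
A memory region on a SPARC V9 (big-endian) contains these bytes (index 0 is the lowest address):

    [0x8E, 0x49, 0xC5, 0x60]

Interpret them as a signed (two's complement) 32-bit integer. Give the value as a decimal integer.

-1907767968

Big-endian: lowest address holds the most-significant byte.
The bytes are already most-significant first: 0x8E49C560.
Top bit is set, so as a signed 32-bit value this is 0x8E49C560 − 2^32 = -1907767968.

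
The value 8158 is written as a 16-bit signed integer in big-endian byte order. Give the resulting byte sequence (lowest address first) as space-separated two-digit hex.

1F DE

8158 in hexadecimal, padded to 16 bits, is 0x1FDE.
Split into bytes (most-significant first): 1F DE.
Big-endian: lowest address holds the most-significant byte.
So the memory order matches the most-significant-first order: 1F DE.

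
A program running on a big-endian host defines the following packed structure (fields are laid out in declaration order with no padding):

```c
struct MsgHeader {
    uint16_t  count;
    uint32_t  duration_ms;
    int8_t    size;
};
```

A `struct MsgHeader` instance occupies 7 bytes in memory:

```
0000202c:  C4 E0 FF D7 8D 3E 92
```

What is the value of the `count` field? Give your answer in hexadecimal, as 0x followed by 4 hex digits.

`count` is the first field, at byte offset 0, occupying 2 bytes.
Bytes at offsets 0..1: C4 E0.
In big-endian order the high byte comes first in memory.
The bytes are already most-significant first: 0xC4E0.

0xC4E0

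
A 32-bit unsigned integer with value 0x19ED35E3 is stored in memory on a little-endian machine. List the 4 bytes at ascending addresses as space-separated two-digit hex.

E3 35 ED 19

Split into bytes (most-significant first): 19 ED 35 E3.
Little-endian: lowest address holds the least-significant byte.
So at ascending addresses the bytes are E3 35 ED 19.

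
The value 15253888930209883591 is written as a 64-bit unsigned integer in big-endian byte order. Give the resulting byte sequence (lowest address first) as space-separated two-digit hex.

15253888930209883591 in hexadecimal, padded to 64 bits, is 0xD3B0B329D86C65C7.
Split into bytes (most-significant first): D3 B0 B3 29 D8 6C 65 C7.
Big-endian stores the most-significant byte at the lowest address.
So the memory order matches the most-significant-first order: D3 B0 B3 29 D8 6C 65 C7.

D3 B0 B3 29 D8 6C 65 C7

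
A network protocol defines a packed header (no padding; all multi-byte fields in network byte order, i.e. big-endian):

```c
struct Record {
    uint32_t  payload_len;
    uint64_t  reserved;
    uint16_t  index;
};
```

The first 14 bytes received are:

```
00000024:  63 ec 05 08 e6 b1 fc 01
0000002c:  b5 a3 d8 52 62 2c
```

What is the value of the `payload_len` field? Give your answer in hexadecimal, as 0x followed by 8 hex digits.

0x63EC0508

`payload_len` is the first field, at byte offset 0, occupying 4 bytes.
Bytes at offsets 0..3: 63 EC 05 08.
Big-endian stores the most-significant byte at the lowest address.
The bytes are already most-significant first: 0x63EC0508.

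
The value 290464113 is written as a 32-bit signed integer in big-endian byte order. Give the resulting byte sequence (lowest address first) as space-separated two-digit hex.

290464113 in hexadecimal, padded to 32 bits, is 0x11502171.
Split into bytes (most-significant first): 11 50 21 71.
In big-endian order the high byte comes first in memory.
So the memory order matches the most-significant-first order: 11 50 21 71.

11 50 21 71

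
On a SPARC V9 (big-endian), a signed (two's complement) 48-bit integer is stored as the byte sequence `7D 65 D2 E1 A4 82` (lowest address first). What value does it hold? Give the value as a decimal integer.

Big-endian: lowest address holds the most-significant byte.
The bytes are already most-significant first: 0x7D65D2E1A482.
0x7D65D2E1A482 = 137876283171970.

137876283171970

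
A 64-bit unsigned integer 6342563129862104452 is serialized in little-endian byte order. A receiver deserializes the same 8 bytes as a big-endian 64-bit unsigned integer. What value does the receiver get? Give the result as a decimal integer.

9558305202592744792

6342563129862104452 in 64-bit hexadecimal is 0x58054F8FF0EBA584.
Stored little-endian, the bytes at ascending addresses are 84 A5 EB F0 8F 4F 05 58.
Read back as big-endian, the last byte is least significant, giving 0x84A5EBF08F4F0558.
0x84A5EBF08F4F0558 = 9558305202592744792.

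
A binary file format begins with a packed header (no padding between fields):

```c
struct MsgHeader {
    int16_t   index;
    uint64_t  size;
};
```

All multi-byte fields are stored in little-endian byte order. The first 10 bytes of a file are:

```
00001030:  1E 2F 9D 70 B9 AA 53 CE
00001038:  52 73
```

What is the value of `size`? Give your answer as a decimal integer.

8309931121193873565

`size` follows `index` (2 bytes), so it starts at byte offset 2 and occupies 8 bytes.
Bytes at offsets 2..9: 9D 70 B9 AA 53 CE 52 73.
Little-endian: lowest address holds the least-significant byte.
Reassemble most-significant byte first: 73 52 CE 53 AA B9 70 9D → 0x7352CE53AAB9709D.
0x7352CE53AAB9709D = 8309931121193873565.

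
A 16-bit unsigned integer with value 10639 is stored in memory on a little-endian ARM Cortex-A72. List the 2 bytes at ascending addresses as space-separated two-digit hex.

10639 in hexadecimal, padded to 16 bits, is 0x298F.
Split into bytes (most-significant first): 29 8F.
In little-endian order the low byte comes first in memory.
So at ascending addresses the bytes are 8F 29.

8F 29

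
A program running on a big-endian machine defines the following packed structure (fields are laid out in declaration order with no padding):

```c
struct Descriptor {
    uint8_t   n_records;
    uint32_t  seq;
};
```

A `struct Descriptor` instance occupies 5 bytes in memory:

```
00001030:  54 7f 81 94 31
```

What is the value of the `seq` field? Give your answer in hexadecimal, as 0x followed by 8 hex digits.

`seq` follows `n_records` (1 byte), so it starts at byte offset 1 and occupies 4 bytes.
Bytes at offsets 1..4: 7F 81 94 31.
Big-endian stores the most-significant byte at the lowest address.
The bytes are already most-significant first: 0x7F819431.

0x7F819431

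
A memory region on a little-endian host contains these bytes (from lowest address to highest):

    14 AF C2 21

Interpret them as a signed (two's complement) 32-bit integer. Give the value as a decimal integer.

566406932

Little-endian: lowest address holds the least-significant byte.
Reassemble most-significant byte first: 21 C2 AF 14 → 0x21C2AF14.
0x21C2AF14 = 566406932.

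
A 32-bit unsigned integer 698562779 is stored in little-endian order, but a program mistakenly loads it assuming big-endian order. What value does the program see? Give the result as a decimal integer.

3677922089

698562779 in 32-bit hexadecimal is 0x29A338DB.
Stored little-endian, the bytes at ascending addresses are DB 38 A3 29.
Read back as big-endian, the last byte is least significant, giving 0xDB38A329.
0xDB38A329 = 3677922089.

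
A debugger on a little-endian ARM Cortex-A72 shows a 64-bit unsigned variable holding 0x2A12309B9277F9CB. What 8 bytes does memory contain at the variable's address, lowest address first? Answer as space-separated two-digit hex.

Split into bytes (most-significant first): 2A 12 30 9B 92 77 F9 CB.
In little-endian order the low byte comes first in memory.
So at ascending addresses the bytes are CB F9 77 92 9B 30 12 2A.

CB F9 77 92 9B 30 12 2A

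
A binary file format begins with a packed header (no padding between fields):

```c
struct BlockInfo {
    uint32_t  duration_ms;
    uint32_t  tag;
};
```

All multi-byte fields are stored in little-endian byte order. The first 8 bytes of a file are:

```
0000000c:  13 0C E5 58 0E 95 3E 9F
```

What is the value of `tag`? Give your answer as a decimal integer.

2671678734

`tag` follows `duration_ms` (4 bytes), so it starts at byte offset 4 and occupies 4 bytes.
Bytes at offsets 4..7: 0E 95 3E 9F.
Little-endian: lowest address holds the least-significant byte.
Reassemble most-significant byte first: 9F 3E 95 0E → 0x9F3E950E.
0x9F3E950E = 2671678734.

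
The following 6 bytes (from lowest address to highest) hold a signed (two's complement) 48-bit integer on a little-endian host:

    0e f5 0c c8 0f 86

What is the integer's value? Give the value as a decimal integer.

In little-endian order the low byte comes first in memory.
Reassemble most-significant byte first: 86 0F C8 0C F5 0E → 0x860FC80CF50E.
Top bit is set, so as a signed 48-bit value this is 0x860FC80CF50E − 2^48 = -134072637786866.

-134072637786866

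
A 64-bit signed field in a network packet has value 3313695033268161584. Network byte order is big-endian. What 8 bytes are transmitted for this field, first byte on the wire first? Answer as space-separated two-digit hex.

3313695033268161584 in hexadecimal, padded to 64 bits, is 0x2DFC9C1377ECCC30.
Split into bytes (most-significant first): 2D FC 9C 13 77 EC CC 30.
In big-endian order the high byte comes first in memory.
So the memory order matches the most-significant-first order: 2D FC 9C 13 77 EC CC 30.

2D FC 9C 13 77 EC CC 30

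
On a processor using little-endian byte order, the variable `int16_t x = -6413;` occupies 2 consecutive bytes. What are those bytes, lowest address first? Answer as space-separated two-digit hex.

Two's complement of -6413 in 16 bits: 6413 = 0x190D; invert → 0xE6F2; add 1 → 0xE6F3.
Split into bytes (most-significant first): E6 F3.
In little-endian order the low byte comes first in memory.
So at ascending addresses the bytes are F3 E6.

F3 E6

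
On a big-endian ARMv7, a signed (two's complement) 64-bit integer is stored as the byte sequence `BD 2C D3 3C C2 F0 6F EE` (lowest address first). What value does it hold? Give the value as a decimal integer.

-4815241643643867154

In big-endian order the high byte comes first in memory.
The bytes are already most-significant first: 0xBD2CD33CC2F06FEE.
Top bit is set, so as a signed 64-bit value this is 0xBD2CD33CC2F06FEE − 2^64 = -4815241643643867154.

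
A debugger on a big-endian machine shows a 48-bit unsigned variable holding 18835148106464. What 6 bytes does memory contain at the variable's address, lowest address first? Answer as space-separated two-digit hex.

11 21 66 4F EA E0

18835148106464 in hexadecimal, padded to 48 bits, is 0x1121664FEAE0.
Split into bytes (most-significant first): 11 21 66 4F EA E0.
Big-endian stores the most-significant byte at the lowest address.
So the memory order matches the most-significant-first order: 11 21 66 4F EA E0.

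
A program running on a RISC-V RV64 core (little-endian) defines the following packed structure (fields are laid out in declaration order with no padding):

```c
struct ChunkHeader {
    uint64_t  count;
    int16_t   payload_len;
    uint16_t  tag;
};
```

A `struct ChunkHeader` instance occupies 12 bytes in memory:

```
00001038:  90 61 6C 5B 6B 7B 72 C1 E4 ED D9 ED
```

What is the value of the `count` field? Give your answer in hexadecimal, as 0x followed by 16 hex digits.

`count` is the first field, at byte offset 0, occupying 8 bytes.
Bytes at offsets 0..7: 90 61 6C 5B 6B 7B 72 C1.
In little-endian order the low byte comes first in memory.
Reassemble most-significant byte first: C1 72 7B 6B 5B 6C 61 90 → 0xC1727B6B5B6C6190.

0xC1727B6B5B6C6190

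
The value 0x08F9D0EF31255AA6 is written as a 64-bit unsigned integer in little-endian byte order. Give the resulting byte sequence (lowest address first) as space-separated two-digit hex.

Split into bytes (most-significant first): 08 F9 D0 EF 31 25 5A A6.
Little-endian: lowest address holds the least-significant byte.
So at ascending addresses the bytes are A6 5A 25 31 EF D0 F9 08.

A6 5A 25 31 EF D0 F9 08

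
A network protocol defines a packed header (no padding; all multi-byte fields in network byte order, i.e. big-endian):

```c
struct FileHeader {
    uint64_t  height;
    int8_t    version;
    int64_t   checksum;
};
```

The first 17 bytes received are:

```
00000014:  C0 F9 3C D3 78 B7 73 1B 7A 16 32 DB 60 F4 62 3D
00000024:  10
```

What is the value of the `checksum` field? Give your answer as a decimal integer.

`checksum` follows `height` (8 B), `version` (1 B), so it starts at offset 8 + 1 = 9 and occupies 8 bytes.
Bytes at offsets 9..16: 16 32 DB 60 F4 62 3D 10.
Big-endian stores the most-significant byte at the lowest address.
The bytes are already most-significant first: 0x1632DB60F4623D10.
0x1632DB60F4623D10 = 1599582027133369616.

1599582027133369616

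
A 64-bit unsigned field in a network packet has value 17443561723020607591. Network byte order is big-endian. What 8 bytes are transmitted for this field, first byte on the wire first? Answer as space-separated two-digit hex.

F2 13 FA F7 96 3E 80 67

17443561723020607591 in hexadecimal, padded to 64 bits, is 0xF213FAF7963E8067.
Split into bytes (most-significant first): F2 13 FA F7 96 3E 80 67.
Big-endian: lowest address holds the most-significant byte.
So the memory order matches the most-significant-first order: F2 13 FA F7 96 3E 80 67.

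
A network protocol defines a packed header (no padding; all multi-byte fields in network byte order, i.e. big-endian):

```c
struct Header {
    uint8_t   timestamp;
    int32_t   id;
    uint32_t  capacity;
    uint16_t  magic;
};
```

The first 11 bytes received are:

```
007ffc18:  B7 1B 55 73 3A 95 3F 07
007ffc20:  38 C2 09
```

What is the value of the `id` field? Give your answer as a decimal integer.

458584890

`id` follows `timestamp` (1 byte), so it starts at byte offset 1 and occupies 4 bytes.
Bytes at offsets 1..4: 1B 55 73 3A.
In big-endian order the high byte comes first in memory.
The bytes are already most-significant first: 0x1B55733A.
0x1B55733A = 458584890.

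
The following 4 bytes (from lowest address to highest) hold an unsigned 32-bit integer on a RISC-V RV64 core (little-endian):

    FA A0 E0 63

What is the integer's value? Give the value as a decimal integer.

1675665658

Little-endian: lowest address holds the least-significant byte.
Reassemble most-significant byte first: 63 E0 A0 FA → 0x63E0A0FA.
0x63E0A0FA = 1675665658.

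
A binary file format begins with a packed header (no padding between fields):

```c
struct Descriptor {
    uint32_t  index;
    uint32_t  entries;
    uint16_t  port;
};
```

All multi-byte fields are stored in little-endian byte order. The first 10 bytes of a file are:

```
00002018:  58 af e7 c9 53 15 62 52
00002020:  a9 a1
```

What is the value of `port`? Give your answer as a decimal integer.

41385

`port` follows `index` (4 B), `entries` (4 B), so it starts at offset 4 + 4 = 8 and occupies 2 bytes.
Bytes at offsets 8..9: A9 A1.
Little-endian: lowest address holds the least-significant byte.
Reassemble most-significant byte first: A1 A9 → 0xA1A9.
0xA1A9 = 41385.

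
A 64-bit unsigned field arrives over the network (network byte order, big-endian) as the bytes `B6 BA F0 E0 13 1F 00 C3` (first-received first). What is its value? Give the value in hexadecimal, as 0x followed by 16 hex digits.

0xB6BAF0E0131F00C3

Big-endian: lowest address holds the most-significant byte.
The bytes are already most-significant first: 0xB6BAF0E0131F00C3.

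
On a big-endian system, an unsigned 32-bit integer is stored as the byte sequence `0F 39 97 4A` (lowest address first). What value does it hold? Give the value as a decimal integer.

Big-endian stores the most-significant byte at the lowest address.
The bytes are already most-significant first: 0x0F39974A.
0x0F39974A = 255432522.

255432522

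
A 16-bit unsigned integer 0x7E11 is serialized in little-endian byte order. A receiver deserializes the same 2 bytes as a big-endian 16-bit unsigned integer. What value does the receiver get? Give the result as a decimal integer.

4478

Stored little-endian, the bytes at ascending addresses are 11 7E.
Read back as big-endian, the last byte is least significant, giving 0x117E.
0x117E = 4478.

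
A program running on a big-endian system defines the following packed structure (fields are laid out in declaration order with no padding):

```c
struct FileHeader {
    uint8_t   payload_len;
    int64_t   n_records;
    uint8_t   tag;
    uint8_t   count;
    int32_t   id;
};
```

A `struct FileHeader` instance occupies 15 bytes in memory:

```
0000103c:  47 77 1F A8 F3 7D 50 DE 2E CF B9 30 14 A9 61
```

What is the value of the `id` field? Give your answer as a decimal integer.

806660449

`id` follows `payload_len` (1 B), `n_records` (8 B), `tag` (1 B), `count` (1 B), so it starts at offset 1 + 8 + 1 + 1 = 11 and occupies 4 bytes.
Bytes at offsets 11..14: 30 14 A9 61.
Big-endian stores the most-significant byte at the lowest address.
The bytes are already most-significant first: 0x3014A961.
0x3014A961 = 806660449.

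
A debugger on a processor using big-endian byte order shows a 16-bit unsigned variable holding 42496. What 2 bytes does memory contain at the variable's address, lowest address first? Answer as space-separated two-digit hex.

42496 in hexadecimal, padded to 16 bits, is 0xA600.
Split into bytes (most-significant first): A6 00.
Big-endian stores the most-significant byte at the lowest address.
So the memory order matches the most-significant-first order: A6 00.

A6 00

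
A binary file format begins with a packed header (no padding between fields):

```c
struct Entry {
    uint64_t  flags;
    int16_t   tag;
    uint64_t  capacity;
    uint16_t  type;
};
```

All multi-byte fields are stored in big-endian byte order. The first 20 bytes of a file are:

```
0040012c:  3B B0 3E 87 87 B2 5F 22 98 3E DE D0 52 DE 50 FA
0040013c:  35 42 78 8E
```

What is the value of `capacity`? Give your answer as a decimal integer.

16055423786370610498

`capacity` follows `flags` (8 B), `tag` (2 B), so it starts at offset 8 + 2 = 10 and occupies 8 bytes.
Bytes at offsets 10..17: DE D0 52 DE 50 FA 35 42.
Big-endian stores the most-significant byte at the lowest address.
The bytes are already most-significant first: 0xDED052DE50FA3542.
0xDED052DE50FA3542 = 16055423786370610498.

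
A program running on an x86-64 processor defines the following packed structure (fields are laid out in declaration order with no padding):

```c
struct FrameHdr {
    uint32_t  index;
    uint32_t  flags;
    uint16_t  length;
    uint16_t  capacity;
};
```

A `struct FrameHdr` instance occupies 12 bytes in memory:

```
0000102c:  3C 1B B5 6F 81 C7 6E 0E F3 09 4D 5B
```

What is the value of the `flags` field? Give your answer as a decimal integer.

`flags` follows `index` (4 bytes), so it starts at byte offset 4 and occupies 4 bytes.
Bytes at offsets 4..7: 81 C7 6E 0E.
In little-endian order the low byte comes first in memory.
Reassemble most-significant byte first: 0E 6E C7 81 → 0x0E6EC781.
0x0E6EC781 = 242141057.

242141057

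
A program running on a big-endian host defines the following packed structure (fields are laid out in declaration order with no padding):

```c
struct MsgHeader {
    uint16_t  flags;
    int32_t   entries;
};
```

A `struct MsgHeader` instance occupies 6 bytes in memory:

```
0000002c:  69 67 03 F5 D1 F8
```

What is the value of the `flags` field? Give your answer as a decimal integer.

26983

`flags` is the first field, at byte offset 0, occupying 2 bytes.
Bytes at offsets 0..1: 69 67.
In big-endian order the high byte comes first in memory.
The bytes are already most-significant first: 0x6967.
0x6967 = 26983.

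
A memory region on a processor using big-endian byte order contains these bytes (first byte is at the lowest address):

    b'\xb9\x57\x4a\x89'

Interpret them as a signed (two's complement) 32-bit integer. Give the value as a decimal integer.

Big-endian stores the most-significant byte at the lowest address.
The bytes are already most-significant first: 0xB9574A89.
Top bit is set, so as a signed 32-bit value this is 0xB9574A89 − 2^32 = -1185461623.

-1185461623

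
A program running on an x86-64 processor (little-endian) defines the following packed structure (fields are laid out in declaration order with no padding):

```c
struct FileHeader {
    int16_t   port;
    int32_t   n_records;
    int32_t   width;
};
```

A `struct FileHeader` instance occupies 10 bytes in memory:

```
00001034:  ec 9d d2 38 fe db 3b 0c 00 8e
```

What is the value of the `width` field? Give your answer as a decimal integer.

-1912599493

`width` follows `port` (2 B), `n_records` (4 B), so it starts at offset 2 + 4 = 6 and occupies 4 bytes.
Bytes at offsets 6..9: 3B 0C 00 8E.
Little-endian: lowest address holds the least-significant byte.
Reassemble most-significant byte first: 8E 00 0C 3B → 0x8E000C3B.
Top bit is set, so as a signed 32-bit value this is 0x8E000C3B − 2^32 = -1912599493.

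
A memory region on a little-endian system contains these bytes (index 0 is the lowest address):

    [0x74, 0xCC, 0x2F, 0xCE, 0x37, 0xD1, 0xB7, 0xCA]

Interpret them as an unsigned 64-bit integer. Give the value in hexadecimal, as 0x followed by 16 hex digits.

0xCAB7D137CE2FCC74

Little-endian stores the least-significant byte at the lowest address.
Reassemble most-significant byte first: CA B7 D1 37 CE 2F CC 74 → 0xCAB7D137CE2FCC74.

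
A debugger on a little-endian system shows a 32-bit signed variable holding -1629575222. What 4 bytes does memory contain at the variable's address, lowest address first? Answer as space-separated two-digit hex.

Two's complement of -1629575222 in 32 bits: 1629575222 = 0x61215836; invert → 0x9EDEA7C9; add 1 → 0x9EDEA7CA.
Split into bytes (most-significant first): 9E DE A7 CA.
Little-endian stores the least-significant byte at the lowest address.
So at ascending addresses the bytes are CA A7 DE 9E.

CA A7 DE 9E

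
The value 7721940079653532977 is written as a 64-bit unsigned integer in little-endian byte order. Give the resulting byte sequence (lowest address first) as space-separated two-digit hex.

31 B5 99 00 97 D7 29 6B

7721940079653532977 in hexadecimal, padded to 64 bits, is 0x6B29D7970099B531.
Split into bytes (most-significant first): 6B 29 D7 97 00 99 B5 31.
Little-endian: lowest address holds the least-significant byte.
So at ascending addresses the bytes are 31 B5 99 00 97 D7 29 6B.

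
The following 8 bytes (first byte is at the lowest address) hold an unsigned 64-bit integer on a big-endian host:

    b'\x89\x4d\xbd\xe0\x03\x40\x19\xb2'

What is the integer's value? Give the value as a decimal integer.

Big-endian stores the most-significant byte at the lowest address.
The bytes are already most-significant first: 0x894DBDE0034019B2.
0x894DBDE0034019B2 = 9893772726227704242.

9893772726227704242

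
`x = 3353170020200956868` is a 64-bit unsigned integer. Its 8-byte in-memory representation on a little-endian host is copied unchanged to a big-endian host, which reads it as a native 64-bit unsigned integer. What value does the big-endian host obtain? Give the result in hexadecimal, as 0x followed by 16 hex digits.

3353170020200956868 in 64-bit hexadecimal is 0x2E88DA5E159143C4.
Stored little-endian, the bytes at ascending addresses are C4 43 91 15 5E DA 88 2E.
Read back as big-endian, the last byte is least significant, giving 0xC44391155EDA882E.

0xC44391155EDA882E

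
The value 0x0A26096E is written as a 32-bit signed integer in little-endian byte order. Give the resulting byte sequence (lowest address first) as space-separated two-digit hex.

6E 09 26 0A

Split into bytes (most-significant first): 0A 26 09 6E.
Little-endian stores the least-significant byte at the lowest address.
So at ascending addresses the bytes are 6E 09 26 0A.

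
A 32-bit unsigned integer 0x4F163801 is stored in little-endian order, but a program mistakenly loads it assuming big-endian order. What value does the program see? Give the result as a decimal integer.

20452943

Stored little-endian, the bytes at ascending addresses are 01 38 16 4F.
Read back as big-endian, the last byte is least significant, giving 0x0138164F.
0x0138164F = 20452943.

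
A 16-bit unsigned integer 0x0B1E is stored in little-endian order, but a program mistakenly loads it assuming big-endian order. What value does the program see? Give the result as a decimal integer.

Stored little-endian, the bytes at ascending addresses are 1E 0B.
Read back as big-endian, the last byte is least significant, giving 0x1E0B.
0x1E0B = 7691.

7691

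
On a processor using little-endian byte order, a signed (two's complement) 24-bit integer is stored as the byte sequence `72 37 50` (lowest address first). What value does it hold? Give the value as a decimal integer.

Little-endian: lowest address holds the least-significant byte.
Reassemble most-significant byte first: 50 37 72 → 0x503772.
0x503772 = 5257074.

5257074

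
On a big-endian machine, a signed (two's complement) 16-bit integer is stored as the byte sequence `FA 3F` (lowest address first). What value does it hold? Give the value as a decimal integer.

-1473

Big-endian: lowest address holds the most-significant byte.
The bytes are already most-significant first: 0xFA3F.
Top bit is set, so as a signed 16-bit value this is 0xFA3F − 2^16 = -1473.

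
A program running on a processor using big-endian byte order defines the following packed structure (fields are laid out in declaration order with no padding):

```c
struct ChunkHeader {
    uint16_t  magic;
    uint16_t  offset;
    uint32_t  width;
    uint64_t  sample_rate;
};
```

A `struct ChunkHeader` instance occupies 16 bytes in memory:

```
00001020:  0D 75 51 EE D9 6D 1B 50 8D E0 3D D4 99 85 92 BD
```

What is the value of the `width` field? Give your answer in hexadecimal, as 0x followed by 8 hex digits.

0xD96D1B50

`width` follows `magic` (2 B), `offset` (2 B), so it starts at offset 2 + 2 = 4 and occupies 4 bytes.
Bytes at offsets 4..7: D9 6D 1B 50.
Big-endian stores the most-significant byte at the lowest address.
The bytes are already most-significant first: 0xD96D1B50.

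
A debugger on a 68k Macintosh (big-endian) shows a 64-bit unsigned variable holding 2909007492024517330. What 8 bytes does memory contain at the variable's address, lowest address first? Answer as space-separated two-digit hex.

28 5E DE E6 C3 12 42 D2

2909007492024517330 in hexadecimal, padded to 64 bits, is 0x285EDEE6C31242D2.
Split into bytes (most-significant first): 28 5E DE E6 C3 12 42 D2.
Big-endian: lowest address holds the most-significant byte.
So the memory order matches the most-significant-first order: 28 5E DE E6 C3 12 42 D2.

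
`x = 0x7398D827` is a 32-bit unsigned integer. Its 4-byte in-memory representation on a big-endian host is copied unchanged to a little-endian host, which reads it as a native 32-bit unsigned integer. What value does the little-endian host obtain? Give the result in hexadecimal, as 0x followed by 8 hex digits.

0x27D89873

Stored big-endian, the bytes at ascending addresses are 73 98 D8 27.
Read back as little-endian, the first byte is least significant, giving 0x27D89873.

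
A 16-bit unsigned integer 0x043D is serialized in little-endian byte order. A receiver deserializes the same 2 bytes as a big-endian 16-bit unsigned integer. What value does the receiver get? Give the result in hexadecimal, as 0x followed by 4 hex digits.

Stored little-endian, the bytes at ascending addresses are 3D 04.
Read back as big-endian, the last byte is least significant, giving 0x3D04.

0x3D04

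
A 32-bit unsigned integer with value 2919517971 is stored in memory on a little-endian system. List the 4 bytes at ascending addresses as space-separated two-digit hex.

13 4F 04 AE

2919517971 in hexadecimal, padded to 32 bits, is 0xAE044F13.
Split into bytes (most-significant first): AE 04 4F 13.
Little-endian: lowest address holds the least-significant byte.
So at ascending addresses the bytes are 13 4F 04 AE.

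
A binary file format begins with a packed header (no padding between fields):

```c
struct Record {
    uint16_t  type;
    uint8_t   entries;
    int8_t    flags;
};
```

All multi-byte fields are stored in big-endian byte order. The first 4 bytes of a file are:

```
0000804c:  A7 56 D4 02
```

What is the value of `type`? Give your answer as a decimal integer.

`type` is the first field, at byte offset 0, occupying 2 bytes.
Bytes at offsets 0..1: A7 56.
Big-endian: lowest address holds the most-significant byte.
The bytes are already most-significant first: 0xA756.
0xA756 = 42838.

42838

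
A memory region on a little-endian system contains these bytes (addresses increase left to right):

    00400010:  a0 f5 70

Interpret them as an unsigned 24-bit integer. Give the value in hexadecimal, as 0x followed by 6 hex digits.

In little-endian order the low byte comes first in memory.
Reassemble most-significant byte first: 70 F5 A0 → 0x70F5A0.

0x70F5A0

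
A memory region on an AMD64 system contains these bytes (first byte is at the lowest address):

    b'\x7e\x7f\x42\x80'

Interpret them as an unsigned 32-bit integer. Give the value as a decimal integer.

Little-endian: lowest address holds the least-significant byte.
Reassemble most-significant byte first: 80 42 7F 7E → 0x80427F7E.
0x80427F7E = 2151841662.

2151841662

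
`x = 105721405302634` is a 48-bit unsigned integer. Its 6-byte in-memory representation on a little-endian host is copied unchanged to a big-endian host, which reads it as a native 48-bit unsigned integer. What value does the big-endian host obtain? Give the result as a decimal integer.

117543829120864

105721405302634 in 48-bit hexadecimal is 0x60272ECEE76A.
Stored little-endian, the bytes at ascending addresses are 6A E7 CE 2E 27 60.
Read back as big-endian, the last byte is least significant, giving 0x6AE7CE2E2760.
0x6AE7CE2E2760 = 117543829120864.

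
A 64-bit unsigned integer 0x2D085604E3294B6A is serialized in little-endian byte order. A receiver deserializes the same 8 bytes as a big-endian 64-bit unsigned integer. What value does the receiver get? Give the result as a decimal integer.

7659261646280722477

Stored little-endian, the bytes at ascending addresses are 6A 4B 29 E3 04 56 08 2D.
Read back as big-endian, the last byte is least significant, giving 0x6A4B29E30456082D.
0x6A4B29E30456082D = 7659261646280722477.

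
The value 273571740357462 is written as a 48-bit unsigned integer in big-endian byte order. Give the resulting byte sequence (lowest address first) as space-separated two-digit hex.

273571740357462 in hexadecimal, padded to 48 bits, is 0xF8CFE2679356.
Split into bytes (most-significant first): F8 CF E2 67 93 56.
In big-endian order the high byte comes first in memory.
So the memory order matches the most-significant-first order: F8 CF E2 67 93 56.

F8 CF E2 67 93 56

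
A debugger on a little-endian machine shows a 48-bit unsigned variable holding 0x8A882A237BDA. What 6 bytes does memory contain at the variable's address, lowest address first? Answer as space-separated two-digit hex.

DA 7B 23 2A 88 8A

Split into bytes (most-significant first): 8A 88 2A 23 7B DA.
In little-endian order the low byte comes first in memory.
So at ascending addresses the bytes are DA 7B 23 2A 88 8A.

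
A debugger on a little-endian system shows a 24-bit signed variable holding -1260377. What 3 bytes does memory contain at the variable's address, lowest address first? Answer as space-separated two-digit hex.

Two's complement of -1260377 in 24 bits: 1260377 = 0x133B59; invert → 0xECC4A6; add 1 → 0xECC4A7.
Split into bytes (most-significant first): EC C4 A7.
Little-endian: lowest address holds the least-significant byte.
So at ascending addresses the bytes are A7 C4 EC.

A7 C4 EC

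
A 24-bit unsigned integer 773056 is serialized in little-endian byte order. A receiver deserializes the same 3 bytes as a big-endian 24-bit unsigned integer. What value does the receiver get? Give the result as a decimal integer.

773056 in 24-bit hexadecimal is 0x0BCBC0.
Stored little-endian, the bytes at ascending addresses are C0 CB 0B.
Read back as big-endian, the last byte is least significant, giving 0xC0CB0B.
0xC0CB0B = 12634891.

12634891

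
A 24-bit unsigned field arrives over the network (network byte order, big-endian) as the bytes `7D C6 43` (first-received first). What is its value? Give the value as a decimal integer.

8242755

In big-endian order the high byte comes first in memory.
The bytes are already most-significant first: 0x7DC643.
0x7DC643 = 8242755.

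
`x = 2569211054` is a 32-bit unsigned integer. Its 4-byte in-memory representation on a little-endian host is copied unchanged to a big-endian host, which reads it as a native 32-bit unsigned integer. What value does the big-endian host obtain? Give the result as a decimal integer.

2569211054 in 32-bit hexadecimal is 0x99230CAE.
Stored little-endian, the bytes at ascending addresses are AE 0C 23 99.
Read back as big-endian, the last byte is least significant, giving 0xAE0C2399.
0xAE0C2399 = 2920031129.

2920031129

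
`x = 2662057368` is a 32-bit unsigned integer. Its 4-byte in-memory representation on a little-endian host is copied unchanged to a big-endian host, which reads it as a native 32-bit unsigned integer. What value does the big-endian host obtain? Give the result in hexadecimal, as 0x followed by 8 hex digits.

2662057368 in 32-bit hexadecimal is 0x9EABC598.
Stored little-endian, the bytes at ascending addresses are 98 C5 AB 9E.
Read back as big-endian, the last byte is least significant, giving 0x98C5AB9E.

0x98C5AB9E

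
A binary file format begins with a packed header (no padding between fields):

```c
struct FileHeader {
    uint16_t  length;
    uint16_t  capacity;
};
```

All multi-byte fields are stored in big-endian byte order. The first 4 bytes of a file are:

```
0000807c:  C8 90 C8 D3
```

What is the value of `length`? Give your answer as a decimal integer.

51344

`length` is the first field, at byte offset 0, occupying 2 bytes.
Bytes at offsets 0..1: C8 90.
Big-endian stores the most-significant byte at the lowest address.
The bytes are already most-significant first: 0xC890.
0xC890 = 51344.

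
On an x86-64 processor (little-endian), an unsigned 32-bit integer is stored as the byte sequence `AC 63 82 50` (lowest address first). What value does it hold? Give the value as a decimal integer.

1350722476

Little-endian: lowest address holds the least-significant byte.
Reassemble most-significant byte first: 50 82 63 AC → 0x508263AC.
0x508263AC = 1350722476.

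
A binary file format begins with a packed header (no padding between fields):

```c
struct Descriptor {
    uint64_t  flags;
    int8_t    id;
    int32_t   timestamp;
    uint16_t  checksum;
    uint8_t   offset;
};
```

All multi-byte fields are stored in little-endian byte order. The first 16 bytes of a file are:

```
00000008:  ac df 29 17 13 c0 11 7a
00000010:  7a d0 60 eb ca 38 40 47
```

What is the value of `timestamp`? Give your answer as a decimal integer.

-890543920

`timestamp` follows `flags` (8 B), `id` (1 B), so it starts at offset 8 + 1 = 9 and occupies 4 bytes.
Bytes at offsets 9..12: D0 60 EB CA.
Little-endian: lowest address holds the least-significant byte.
Reassemble most-significant byte first: CA EB 60 D0 → 0xCAEB60D0.
Top bit is set, so as a signed 32-bit value this is 0xCAEB60D0 − 2^32 = -890543920.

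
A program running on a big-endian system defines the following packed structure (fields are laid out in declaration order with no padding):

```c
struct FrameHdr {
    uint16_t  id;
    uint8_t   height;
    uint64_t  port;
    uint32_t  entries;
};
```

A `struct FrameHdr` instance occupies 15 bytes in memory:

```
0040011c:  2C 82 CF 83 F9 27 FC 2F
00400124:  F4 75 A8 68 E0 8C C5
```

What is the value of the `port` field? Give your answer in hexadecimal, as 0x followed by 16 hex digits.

`port` follows `id` (2 B), `height` (1 B), so it starts at offset 2 + 1 = 3 and occupies 8 bytes.
Bytes at offsets 3..10: 83 F9 27 FC 2F F4 75 A8.
In big-endian order the high byte comes first in memory.
The bytes are already most-significant first: 0x83F927FC2FF475A8.

0x83F927FC2FF475A8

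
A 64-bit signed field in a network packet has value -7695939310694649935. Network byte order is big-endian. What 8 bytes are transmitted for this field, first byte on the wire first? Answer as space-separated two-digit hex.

Two's complement of -7695939310694649935 in 64 bits: 7695939310694649935 = 0x6ACD78073AEB504F; invert → 0x953287F8C514AFB0; add 1 → 0x953287F8C514AFB1.
Split into bytes (most-significant first): 95 32 87 F8 C5 14 AF B1.
Big-endian stores the most-significant byte at the lowest address.
So the memory order matches the most-significant-first order: 95 32 87 F8 C5 14 AF B1.

95 32 87 F8 C5 14 AF B1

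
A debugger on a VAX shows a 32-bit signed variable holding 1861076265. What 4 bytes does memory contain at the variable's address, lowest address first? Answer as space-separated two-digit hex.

29 C5 ED 6E

1861076265 in hexadecimal, padded to 32 bits, is 0x6EEDC529.
Split into bytes (most-significant first): 6E ED C5 29.
In little-endian order the low byte comes first in memory.
So at ascending addresses the bytes are 29 C5 ED 6E.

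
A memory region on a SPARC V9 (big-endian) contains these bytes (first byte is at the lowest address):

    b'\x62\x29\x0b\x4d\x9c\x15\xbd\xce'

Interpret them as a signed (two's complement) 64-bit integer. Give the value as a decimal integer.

Big-endian stores the most-significant byte at the lowest address.
The bytes are already most-significant first: 0x62290B4D9C15BDCE.
0x62290B4D9C15BDCE = 7073197117721132494.

7073197117721132494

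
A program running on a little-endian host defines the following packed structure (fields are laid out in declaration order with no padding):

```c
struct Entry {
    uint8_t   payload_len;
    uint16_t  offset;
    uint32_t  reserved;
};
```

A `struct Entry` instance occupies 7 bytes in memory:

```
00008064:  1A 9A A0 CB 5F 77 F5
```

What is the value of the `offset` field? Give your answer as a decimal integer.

`offset` follows `payload_len` (1 byte), so it starts at byte offset 1 and occupies 2 bytes.
Bytes at offsets 1..2: 9A A0.
Little-endian stores the least-significant byte at the lowest address.
Reassemble most-significant byte first: A0 9A → 0xA09A.
0xA09A = 41114.

41114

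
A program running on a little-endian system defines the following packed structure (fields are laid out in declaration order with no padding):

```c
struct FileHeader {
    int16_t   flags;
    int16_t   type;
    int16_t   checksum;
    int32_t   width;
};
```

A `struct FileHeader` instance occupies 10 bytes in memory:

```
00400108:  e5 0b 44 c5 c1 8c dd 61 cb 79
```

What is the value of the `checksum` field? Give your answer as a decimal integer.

-29503

`checksum` follows `flags` (2 B), `type` (2 B), so it starts at offset 2 + 2 = 4 and occupies 2 bytes.
Bytes at offsets 4..5: C1 8C.
Little-endian: lowest address holds the least-significant byte.
Reassemble most-significant byte first: 8C C1 → 0x8CC1.
Top bit is set, so as a signed 16-bit value this is 0x8CC1 − 2^16 = -29503.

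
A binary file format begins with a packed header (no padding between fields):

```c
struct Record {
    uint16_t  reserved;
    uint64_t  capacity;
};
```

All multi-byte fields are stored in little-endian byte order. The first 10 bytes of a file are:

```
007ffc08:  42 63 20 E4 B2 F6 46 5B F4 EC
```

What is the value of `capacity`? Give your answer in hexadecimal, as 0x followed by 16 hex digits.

`capacity` follows `reserved` (2 bytes), so it starts at byte offset 2 and occupies 8 bytes.
Bytes at offsets 2..9: 20 E4 B2 F6 46 5B F4 EC.
Little-endian: lowest address holds the least-significant byte.
Reassemble most-significant byte first: EC F4 5B 46 F6 B2 E4 20 → 0xECF45B46F6B2E420.

0xECF45B46F6B2E420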